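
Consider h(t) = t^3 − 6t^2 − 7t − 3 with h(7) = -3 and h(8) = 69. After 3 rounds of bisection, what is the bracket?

[7, 7.125]

m = 7.5, h(m) = 28.875 (+); new bracket [7, 7.5]
m = 7.25, h(m) = 11.953125 (+); new bracket [7, 7.25]
m = 7.125, h(m) = 4.236328 (+); new bracket [7, 7.125]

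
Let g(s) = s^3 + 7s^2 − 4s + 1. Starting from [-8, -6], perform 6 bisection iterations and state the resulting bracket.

[-7.5625, -7.53125]

g(-7) = 29 > 0, so the root lies in [-8, -7]
g(-7.5) = 2.875 > 0, so the root lies in [-8, -7.5]
g(-7.75) = -13.046875 < 0, so the root lies in [-7.75, -7.5]
g(-7.625) = -4.8379 < 0, so the root lies in [-7.625, -7.5]
g(-7.5625) = -0.9202 < 0, so the root lies in [-7.5625, -7.5]
g(-7.53125) = 0.9926 > 0, so the root lies in [-7.5625, -7.53125]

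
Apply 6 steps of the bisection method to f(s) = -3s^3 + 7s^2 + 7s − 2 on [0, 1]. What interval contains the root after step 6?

[0.234375, 0.25]

midpoint 0.5: f = 2.875 > 0 → [0, 0.5]
midpoint 0.25: f = 0.140625 > 0 → [0, 0.25]
midpoint 0.125: f = -1.021484 < 0 → [0.125, 0.25]
midpoint 0.1875: f = -0.4612 < 0 → [0.1875, 0.25]
midpoint 0.21875: f = -0.1652 < 0 → [0.21875, 0.25]
midpoint 0.234375: f = -0.0135 < 0 → [0.234375, 0.25]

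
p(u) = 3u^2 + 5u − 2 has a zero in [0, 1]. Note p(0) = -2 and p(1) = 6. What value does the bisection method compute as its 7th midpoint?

midpoint 0.5: p = 1.25 > 0 → [0, 0.5]
midpoint 0.25: p = -0.5625 < 0 → [0.25, 0.5]
midpoint 0.375: p = 0.296875 > 0 → [0.25, 0.375]
midpoint 0.3125: p = -0.1445 < 0 → [0.3125, 0.375]
midpoint 0.34375: p = 0.0732 > 0 → [0.3125, 0.34375]
midpoint 0.328125: p = -0.0364 < 0 → [0.328125, 0.34375]
midpoint 0.3359375: p = 0.0182 > 0 → [0.328125, 0.3359375]

0.3359375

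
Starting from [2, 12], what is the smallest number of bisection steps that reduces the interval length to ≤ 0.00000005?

28

Width after n steps is 10/2^n. Need 2^n ≥ 10/0.00000005 = 200000000.
2^27 = 134217728 < 200000000 ≤ 2^28 = 268435456, so n = 28.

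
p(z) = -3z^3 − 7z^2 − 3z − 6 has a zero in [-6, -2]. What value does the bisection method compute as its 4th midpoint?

m = -4, p(m) = 86 (+); new bracket [-4, -2]
m = -3, p(m) = 21 (+); new bracket [-3, -2]
m = -2.5, p(m) = 4.625 (+); new bracket [-2.5, -2]
m = -2.25, p(m) = -0.5156 (−); new bracket [-2.5, -2.25]

-2.25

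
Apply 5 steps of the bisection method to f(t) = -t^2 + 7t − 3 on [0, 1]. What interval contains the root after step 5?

[0.4375, 0.46875]

t = 0.5 gives f = 0.25, positive; keep [0, 0.5]
t = 0.25 gives f = -1.3125, negative; keep [0.25, 0.5]
t = 0.375 gives f = -0.515625, negative; keep [0.375, 0.5]
t = 0.4375 gives f = -0.1289, negative; keep [0.4375, 0.5]
t = 0.46875 gives f = 0.0615, positive; keep [0.4375, 0.46875]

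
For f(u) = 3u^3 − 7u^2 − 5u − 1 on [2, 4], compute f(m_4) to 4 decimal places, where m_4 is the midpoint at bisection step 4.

m = 3, f(m) = 2 (+); new bracket [2, 3]
m = 2.5, f(m) = -10.375 (−); new bracket [2.5, 3]
m = 2.75, f(m) = -5.296875 (−); new bracket [2.75, 3]
m = 2.875, f(m) = -1.9434 (−); new bracket [2.875, 3]

-1.9434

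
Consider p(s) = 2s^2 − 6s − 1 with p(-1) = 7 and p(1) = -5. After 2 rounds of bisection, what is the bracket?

m = 0, p(m) = -1 (−); new bracket [-1, 0]
m = -0.5, p(m) = 2.5 (+); new bracket [-0.5, 0]

[-0.5, 0]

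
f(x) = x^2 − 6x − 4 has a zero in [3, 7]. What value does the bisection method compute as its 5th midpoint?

x = 5 gives f = -9, negative; keep [5, 7]
x = 6 gives f = -4, negative; keep [6, 7]
x = 6.5 gives f = -0.75, negative; keep [6.5, 7]
x = 6.75 gives f = 1.0625, positive; keep [6.5, 6.75]
x = 6.625 gives f = 0.1406, positive; keep [6.5, 6.625]

6.625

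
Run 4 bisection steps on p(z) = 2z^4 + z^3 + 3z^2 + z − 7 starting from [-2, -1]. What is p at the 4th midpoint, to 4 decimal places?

p(-1.5) = 5 > 0, so the root lies in [-1.5, -1]
p(-1.25) = -0.632812 < 0, so the root lies in [-1.5, -1.25]
p(-1.375) = 1.846191 > 0, so the root lies in [-1.375, -1.25]
p(-1.3125) = 0.5296 > 0, so the root lies in [-1.3125, -1.25]

0.5296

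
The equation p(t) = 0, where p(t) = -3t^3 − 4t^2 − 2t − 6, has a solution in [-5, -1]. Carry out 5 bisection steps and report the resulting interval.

t = -3 gives p = 45, positive; keep [-3, -1]
t = -2 gives p = 6, positive; keep [-2, -1]
t = -1.5 gives p = -1.875, negative; keep [-2, -1.5]
t = -1.75 gives p = 1.3281, positive; keep [-1.75, -1.5]
t = -1.625 gives p = -0.4395, negative; keep [-1.75, -1.625]

[-1.75, -1.625]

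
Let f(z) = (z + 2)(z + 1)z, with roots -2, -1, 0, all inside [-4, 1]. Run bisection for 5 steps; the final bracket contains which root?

-2

f(-1.5) = 0.375 > 0, so the root lies in [-4, -1.5]
f(-2.75) = -3.609375 < 0, so the root lies in [-2.75, -1.5]
f(-2.125) = -0.298828 < 0, so the root lies in [-2.125, -1.5]
f(-1.8125) = 0.2761 > 0, so the root lies in [-2.125, -1.8125]
f(-1.96875) = 0.0596 > 0, so the root lies in [-2.125, -1.96875]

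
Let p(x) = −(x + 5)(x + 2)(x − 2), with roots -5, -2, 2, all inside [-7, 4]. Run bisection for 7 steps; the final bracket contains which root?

2

p(-1.5) = 6.125 > 0, so the root lies in [-1.5, 4]
p(1.25) = 15.234375 > 0, so the root lies in [1.25, 4]
p(2.625) = -22.041016 < 0, so the root lies in [1.25, 2.625]
p(1.9375) = 1.7073 > 0, so the root lies in [1.9375, 2.625]
p(2.28125) = -8.7674 < 0, so the root lies in [1.9375, 2.28125]
p(2.109375) = -3.1954 < 0, so the root lies in [1.9375, 2.109375]
p(2.0234375) = -0.6623 < 0, so the root lies in [1.9375, 2.0234375]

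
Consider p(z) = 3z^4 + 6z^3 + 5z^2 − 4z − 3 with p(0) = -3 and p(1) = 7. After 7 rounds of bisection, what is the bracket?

[0.7265625, 0.734375]

m = 0.5, p(m) = -2.8125 (−); new bracket [0.5, 1]
m = 0.75, p(m) = 0.292969 (+); new bracket [0.5, 0.75]
m = 0.625, p(m) = -1.624268 (−); new bracket [0.625, 0.75]
m = 0.6875, p(m) = -0.7668 (−); new bracket [0.6875, 0.75]
m = 0.71875, p(m) = -0.2635 (−); new bracket [0.71875, 0.75]
m = 0.734375, p(m) = 0.0079 (+); new bracket [0.71875, 0.734375]
m = 0.7265625, p(m) = -0.1295 (−); new bracket [0.7265625, 0.734375]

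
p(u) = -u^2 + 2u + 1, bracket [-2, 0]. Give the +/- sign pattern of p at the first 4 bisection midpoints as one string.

--++

u = -1 gives p = -2, negative; keep [-1, 0]
u = -0.5 gives p = -0.25, negative; keep [-0.5, 0]
u = -0.25 gives p = 0.4375, positive; keep [-0.5, -0.25]
u = -0.375 gives p = 0.1094, positive; keep [-0.5, -0.375]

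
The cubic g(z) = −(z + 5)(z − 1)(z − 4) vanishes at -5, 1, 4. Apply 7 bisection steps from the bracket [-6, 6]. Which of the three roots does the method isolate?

midpoint 0: g = -20 < 0 → [-6, 0]
midpoint -3: g = -56 < 0 → [-6, -3]
midpoint -4.5: g = -23.375 < 0 → [-6, -4.5]
midpoint -5.25: g = 14.4531 > 0 → [-5.25, -4.5]
midpoint -4.875: g = -6.5176 < 0 → [-5.25, -4.875]
midpoint -5.0625: g = 3.4338 > 0 → [-5.0625, -4.875]
midpoint -4.96875: g = -1.6729 < 0 → [-5.0625, -4.96875]

-5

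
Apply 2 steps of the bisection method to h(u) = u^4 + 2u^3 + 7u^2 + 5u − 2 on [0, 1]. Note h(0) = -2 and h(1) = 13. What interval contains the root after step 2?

[0.25, 0.5]

midpoint 0.5: h = 2.5625 > 0 → [0, 0.5]
midpoint 0.25: h = -0.277344 < 0 → [0.25, 0.5]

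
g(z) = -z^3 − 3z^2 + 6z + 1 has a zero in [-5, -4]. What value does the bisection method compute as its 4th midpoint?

z = -4.5 gives g = 4.375, positive; keep [-4.5, -4]
z = -4.25 gives g = -1.921875, negative; keep [-4.5, -4.25]
z = -4.375 gives g = 1.068359, positive; keep [-4.375, -4.25]
z = -4.3125 gives g = -0.4656, negative; keep [-4.375, -4.3125]

-4.3125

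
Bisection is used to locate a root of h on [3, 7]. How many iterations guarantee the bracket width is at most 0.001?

Width after n steps is 4/2^n. Need 2^n ≥ 4/0.001 = 4000.
2^11 = 2048 < 4000 ≤ 2^12 = 4096, so n = 12.

12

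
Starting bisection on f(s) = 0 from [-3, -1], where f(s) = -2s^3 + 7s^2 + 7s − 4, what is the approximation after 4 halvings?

-1.125

m = -2, f(m) = 26 (+); new bracket [-2, -1]
m = -1.5, f(m) = 8 (+); new bracket [-1.5, -1]
m = -1.25, f(m) = 2.09375 (+); new bracket [-1.25, -1]
m = -1.125, f(m) = -0.168 (−); new bracket [-1.25, -1.125]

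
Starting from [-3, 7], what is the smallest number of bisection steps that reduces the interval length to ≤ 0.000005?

Width after n steps is 10/2^n. Need 2^n ≥ 10/0.000005 = 2000000.
2^20 = 1048576 < 2000000 ≤ 2^21 = 2097152, so n = 21.

21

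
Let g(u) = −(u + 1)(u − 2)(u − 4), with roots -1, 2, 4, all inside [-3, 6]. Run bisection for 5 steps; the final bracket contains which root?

midpoint 1.5: g = -3.125 < 0 → [-3, 1.5]
midpoint -0.75: g = -3.265625 < 0 → [-3, -0.75]
midpoint -1.875: g = 19.919922 > 0 → [-1.875, -0.75]
midpoint -1.3125: g = 5.4993 > 0 → [-1.3125, -0.75]
midpoint -1.03125: g = 0.4766 > 0 → [-1.03125, -0.75]

-1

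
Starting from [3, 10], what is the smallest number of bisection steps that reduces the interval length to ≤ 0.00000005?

28

Width after n steps is 7/2^n. Need 2^n ≥ 7/0.00000005 = 140000000.
2^27 = 134217728 < 140000000 ≤ 2^28 = 268435456, so n = 28.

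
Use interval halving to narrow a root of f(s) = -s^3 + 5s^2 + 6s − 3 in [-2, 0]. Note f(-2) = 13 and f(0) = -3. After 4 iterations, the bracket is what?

midpoint -1: f = -3 < 0 → [-2, -1]
midpoint -1.5: f = 2.625 > 0 → [-1.5, -1]
midpoint -1.25: f = -0.734375 < 0 → [-1.5, -1.25]
midpoint -1.375: f = 0.8027 > 0 → [-1.375, -1.25]

[-1.375, -1.25]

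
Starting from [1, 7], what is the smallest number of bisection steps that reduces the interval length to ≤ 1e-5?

Width after n steps is 6/2^n. Need 2^n ≥ 6/1e-5 = 600000.
2^19 = 524288 < 600000 ≤ 2^20 = 1048576, so n = 20.

20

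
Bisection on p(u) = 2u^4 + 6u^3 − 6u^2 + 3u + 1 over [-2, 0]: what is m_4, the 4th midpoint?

-0.125

u = -1 gives p = -12, negative; keep [-1, 0]
u = -0.5 gives p = -2.625, negative; keep [-0.5, 0]
u = -0.25 gives p = -0.210938, negative; keep [-0.25, 0]
u = -0.125 gives p = 0.52, positive; keep [-0.25, -0.125]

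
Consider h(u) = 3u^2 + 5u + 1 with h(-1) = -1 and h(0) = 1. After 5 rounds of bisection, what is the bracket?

[-0.25, -0.21875]

u = -0.5 gives h = -0.75, negative; keep [-0.5, 0]
u = -0.25 gives h = -0.0625, negative; keep [-0.25, 0]
u = -0.125 gives h = 0.421875, positive; keep [-0.25, -0.125]
u = -0.1875 gives h = 0.168, positive; keep [-0.25, -0.1875]
u = -0.21875 gives h = 0.0498, positive; keep [-0.25, -0.21875]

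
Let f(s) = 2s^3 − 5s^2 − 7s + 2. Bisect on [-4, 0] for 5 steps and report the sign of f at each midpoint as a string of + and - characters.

-+--+

midpoint -2: f = -20 < 0 → [-2, 0]
midpoint -1: f = 2 > 0 → [-2, -1]
midpoint -1.5: f = -5.5 < 0 → [-1.5, -1]
midpoint -1.25: f = -0.9688 < 0 → [-1.25, -1]
midpoint -1.125: f = 0.6992 > 0 → [-1.25, -1.125]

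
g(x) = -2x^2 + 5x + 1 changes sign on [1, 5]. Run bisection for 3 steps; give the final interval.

m = 3, g(m) = -2 (−); new bracket [1, 3]
m = 2, g(m) = 3 (+); new bracket [2, 3]
m = 2.5, g(m) = 1 (+); new bracket [2.5, 3]

[2.5, 3]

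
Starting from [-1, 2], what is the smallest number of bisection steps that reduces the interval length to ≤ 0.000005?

Width after n steps is 3/2^n. Need 2^n ≥ 3/0.000005 = 600000.
2^19 = 524288 < 600000 ≤ 2^20 = 1048576, so n = 20.

20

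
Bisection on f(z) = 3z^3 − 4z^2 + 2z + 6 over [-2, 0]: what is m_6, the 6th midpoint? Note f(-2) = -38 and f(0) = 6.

-0.84375

z = -1 gives f = -3, negative; keep [-1, 0]
z = -0.5 gives f = 3.625, positive; keep [-1, -0.5]
z = -0.75 gives f = 0.984375, positive; keep [-1, -0.75]
z = -0.875 gives f = -0.8223, negative; keep [-0.875, -0.75]
z = -0.8125 gives f = 0.1252, positive; keep [-0.875, -0.8125]
z = -0.84375 gives f = -0.3372, negative; keep [-0.84375, -0.8125]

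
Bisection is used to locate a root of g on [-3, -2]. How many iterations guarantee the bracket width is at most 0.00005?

15

Width after n steps is 1/2^n. Need 2^n ≥ 1/0.00005 = 20000.
2^14 = 16384 < 20000 ≤ 2^15 = 32768, so n = 15.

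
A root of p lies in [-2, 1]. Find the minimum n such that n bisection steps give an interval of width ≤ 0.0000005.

23

Width after n steps is 3/2^n. Need 2^n ≥ 3/0.0000005 = 6000000.
2^22 = 4194304 < 6000000 ≤ 2^23 = 8388608, so n = 23.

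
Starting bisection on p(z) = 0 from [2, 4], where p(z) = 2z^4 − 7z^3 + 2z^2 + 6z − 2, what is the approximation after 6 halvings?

midpoint 3: p = 7 > 0 → [2, 3]
midpoint 2.5: p = -5.75 < 0 → [2.5, 3]
midpoint 2.75: p = -1.570312 < 0 → [2.75, 3]
midpoint 2.875: p = 2.0767 > 0 → [2.75, 2.875]
midpoint 2.8125: p = 0.1053 > 0 → [2.75, 2.8125]
midpoint 2.78125: p = -0.7681 < 0 → [2.78125, 2.8125]

2.78125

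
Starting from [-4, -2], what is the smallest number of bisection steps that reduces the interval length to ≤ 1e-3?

11

Width after n steps is 2/2^n. Need 2^n ≥ 2/1e-3 = 2000.
2^10 = 1024 < 2000 ≤ 2^11 = 2048, so n = 11.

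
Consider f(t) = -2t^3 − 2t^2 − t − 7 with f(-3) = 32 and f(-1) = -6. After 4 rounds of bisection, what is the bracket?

midpoint -2: f = 3 > 0 → [-2, -1]
midpoint -1.5: f = -3.25 < 0 → [-2, -1.5]
midpoint -1.75: f = -0.65625 < 0 → [-2, -1.75]
midpoint -1.875: f = 1.0273 > 0 → [-1.875, -1.75]

[-1.875, -1.75]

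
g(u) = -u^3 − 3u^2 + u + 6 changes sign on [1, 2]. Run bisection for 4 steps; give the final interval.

[1.25, 1.3125]

m = 1.5, g(m) = -2.625 (−); new bracket [1, 1.5]
m = 1.25, g(m) = 0.609375 (+); new bracket [1.25, 1.5]
m = 1.375, g(m) = -0.896484 (−); new bracket [1.25, 1.375]
m = 1.3125, g(m) = -0.1165 (−); new bracket [1.25, 1.3125]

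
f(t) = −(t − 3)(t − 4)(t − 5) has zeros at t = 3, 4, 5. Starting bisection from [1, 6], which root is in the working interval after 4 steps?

midpoint 3.5: f = -0.375 < 0 → [1, 3.5]
midpoint 2.25: f = 3.609375 > 0 → [2.25, 3.5]
midpoint 2.875: f = 0.298828 > 0 → [2.875, 3.5]
midpoint 3.1875: f = -0.2761 < 0 → [2.875, 3.1875]

3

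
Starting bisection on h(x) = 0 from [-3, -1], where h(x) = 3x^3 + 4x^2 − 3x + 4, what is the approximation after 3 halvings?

h(-2) = 2 > 0, so the root lies in [-3, -2]
h(-2.5) = -10.375 < 0, so the root lies in [-2.5, -2]
h(-2.25) = -3.171875 < 0, so the root lies in [-2.25, -2]

-2.25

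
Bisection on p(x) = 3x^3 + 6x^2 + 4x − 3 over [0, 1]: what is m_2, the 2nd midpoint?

p(0.5) = 0.875 > 0, so the root lies in [0, 0.5]
p(0.25) = -1.578125 < 0, so the root lies in [0.25, 0.5]

0.25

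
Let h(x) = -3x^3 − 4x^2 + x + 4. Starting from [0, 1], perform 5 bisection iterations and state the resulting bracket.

x = 0.5 gives h = 3.125, positive; keep [0.5, 1]
x = 0.75 gives h = 1.234375, positive; keep [0.75, 1]
x = 0.875 gives h = -0.197266, negative; keep [0.75, 0.875]
x = 0.8125 gives h = 0.5627, positive; keep [0.8125, 0.875]
x = 0.84375 gives h = 0.1941, positive; keep [0.84375, 0.875]

[0.84375, 0.875]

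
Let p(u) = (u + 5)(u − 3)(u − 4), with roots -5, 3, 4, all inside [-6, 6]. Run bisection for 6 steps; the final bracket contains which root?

-5

p(0) = 60 > 0, so the root lies in [-6, 0]
p(-3) = 84 > 0, so the root lies in [-6, -3]
p(-4.5) = 31.875 > 0, so the root lies in [-6, -4.5]
p(-5.25) = -19.0781 < 0, so the root lies in [-5.25, -4.5]
p(-4.875) = 8.7363 > 0, so the root lies in [-5.25, -4.875]
p(-5.0625) = -4.5667 < 0, so the root lies in [-5.0625, -4.875]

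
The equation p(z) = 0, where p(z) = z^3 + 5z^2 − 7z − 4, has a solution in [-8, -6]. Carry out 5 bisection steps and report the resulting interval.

[-6.0625, -6]

z = -7 gives p = -53, negative; keep [-7, -6]
z = -6.5 gives p = -21.875, negative; keep [-6.5, -6]
z = -6.25 gives p = -9.078125, negative; keep [-6.25, -6]
z = -6.125 gives p = -3.3301, negative; keep [-6.125, -6]
z = -6.0625 gives p = -0.6135, negative; keep [-6.0625, -6]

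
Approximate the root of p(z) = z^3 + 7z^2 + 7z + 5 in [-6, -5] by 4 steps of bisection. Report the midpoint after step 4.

-5.9375

z = -5.5 gives p = 11.875, positive; keep [-6, -5.5]
z = -5.75 gives p = 6.078125, positive; keep [-6, -5.75]
z = -5.875 gives p = 2.705078, positive; keep [-6, -5.875]
z = -5.9375 gives p = 0.8948, positive; keep [-6, -5.9375]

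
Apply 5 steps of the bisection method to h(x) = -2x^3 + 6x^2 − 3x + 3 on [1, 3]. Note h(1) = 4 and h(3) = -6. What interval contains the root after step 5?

m = 2, h(m) = 5 (+); new bracket [2, 3]
m = 2.5, h(m) = 1.75 (+); new bracket [2.5, 3]
m = 2.75, h(m) = -1.46875 (−); new bracket [2.5, 2.75]
m = 2.625, h(m) = 0.293 (+); new bracket [2.625, 2.75]
m = 2.6875, h(m) = -0.5483 (−); new bracket [2.625, 2.6875]

[2.625, 2.6875]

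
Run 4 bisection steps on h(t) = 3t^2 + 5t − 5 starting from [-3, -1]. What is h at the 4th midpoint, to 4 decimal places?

m = -2, h(m) = -3 (−); new bracket [-3, -2]
m = -2.5, h(m) = 1.25 (+); new bracket [-2.5, -2]
m = -2.25, h(m) = -1.0625 (−); new bracket [-2.5, -2.25]
m = -2.375, h(m) = 0.0469 (+); new bracket [-2.375, -2.25]

0.0469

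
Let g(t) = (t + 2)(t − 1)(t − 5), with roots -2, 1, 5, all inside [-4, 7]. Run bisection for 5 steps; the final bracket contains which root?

g(1.5) = -6.125 < 0, so the root lies in [1.5, 7]
g(4.25) = -15.234375 < 0, so the root lies in [4.25, 7]
g(5.625) = 22.041016 > 0, so the root lies in [4.25, 5.625]
g(4.9375) = -1.7073 < 0, so the root lies in [4.9375, 5.625]
g(5.28125) = 8.7674 > 0, so the root lies in [4.9375, 5.28125]

5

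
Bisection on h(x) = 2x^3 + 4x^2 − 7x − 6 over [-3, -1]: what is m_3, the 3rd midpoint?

x = -2 gives h = 8, positive; keep [-3, -2]
x = -2.5 gives h = 5.25, positive; keep [-3, -2.5]
x = -2.75 gives h = 1.90625, positive; keep [-3, -2.75]

-2.75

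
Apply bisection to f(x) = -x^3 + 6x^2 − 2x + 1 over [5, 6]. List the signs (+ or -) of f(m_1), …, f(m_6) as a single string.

midpoint 5.5: f = 5.125 > 0 → [5.5, 6]
midpoint 5.75: f = -2.234375 < 0 → [5.5, 5.75]
midpoint 5.625: f = 1.615234 > 0 → [5.625, 5.75]
midpoint 5.6875: f = -0.2664 < 0 → [5.625, 5.6875]
midpoint 5.65625: f = 0.6852 > 0 → [5.65625, 5.6875]
midpoint 5.671875: f = 0.2121 > 0 → [5.671875, 5.6875]

+-+-++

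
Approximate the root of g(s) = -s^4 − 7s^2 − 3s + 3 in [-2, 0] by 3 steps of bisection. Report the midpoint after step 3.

-0.75

s = -1 gives g = -2, negative; keep [-1, 0]
s = -0.5 gives g = 2.6875, positive; keep [-1, -0.5]
s = -0.75 gives g = 0.996094, positive; keep [-1, -0.75]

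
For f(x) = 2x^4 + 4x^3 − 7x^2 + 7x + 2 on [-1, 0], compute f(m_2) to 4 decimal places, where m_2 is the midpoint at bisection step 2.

-0.2422

x = -0.5 gives f = -3.625, negative; keep [-0.5, 0]
x = -0.25 gives f = -0.242188, negative; keep [-0.25, 0]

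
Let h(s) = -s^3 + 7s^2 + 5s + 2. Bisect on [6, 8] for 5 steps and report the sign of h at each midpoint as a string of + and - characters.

h(7) = 37 > 0, so the root lies in [7, 8]
h(7.5) = 11.375 > 0, so the root lies in [7.5, 8]
h(7.75) = -4.296875 < 0, so the root lies in [7.5, 7.75]
h(7.625) = 3.7871 > 0, so the root lies in [7.625, 7.75]
h(7.6875) = -0.1921 < 0, so the root lies in [7.625, 7.6875]

++-+-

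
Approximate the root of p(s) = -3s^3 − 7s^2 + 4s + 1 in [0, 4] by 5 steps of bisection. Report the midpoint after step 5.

0.625

p(2) = -43 < 0, so the root lies in [0, 2]
p(1) = -5 < 0, so the root lies in [0, 1]
p(0.5) = 0.875 > 0, so the root lies in [0.5, 1]
p(0.75) = -1.2031 < 0, so the root lies in [0.5, 0.75]
p(0.625) = 0.0332 > 0, so the root lies in [0.625, 0.75]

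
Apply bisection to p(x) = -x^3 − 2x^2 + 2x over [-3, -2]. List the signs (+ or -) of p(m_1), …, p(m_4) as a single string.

-+--

p(-2.5) = -1.875 < 0, so the root lies in [-3, -2.5]
p(-2.75) = 0.171875 > 0, so the root lies in [-2.75, -2.5]
p(-2.625) = -0.943359 < 0, so the root lies in [-2.75, -2.625]
p(-2.6875) = -0.4094 < 0, so the root lies in [-2.75, -2.6875]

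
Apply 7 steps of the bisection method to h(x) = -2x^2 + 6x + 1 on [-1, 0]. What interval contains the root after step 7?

[-0.1640625, -0.15625]

m = -0.5, h(m) = -2.5 (−); new bracket [-0.5, 0]
m = -0.25, h(m) = -0.625 (−); new bracket [-0.25, 0]
m = -0.125, h(m) = 0.21875 (+); new bracket [-0.25, -0.125]
m = -0.1875, h(m) = -0.1953 (−); new bracket [-0.1875, -0.125]
m = -0.15625, h(m) = 0.0137 (+); new bracket [-0.1875, -0.15625]
m = -0.171875, h(m) = -0.0903 (−); new bracket [-0.171875, -0.15625]
m = -0.1640625, h(m) = -0.0382 (−); new bracket [-0.1640625, -0.15625]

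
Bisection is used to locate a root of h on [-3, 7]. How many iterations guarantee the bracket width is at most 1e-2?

10

Width after n steps is 10/2^n. Need 2^n ≥ 10/1e-2 = 1000.
2^9 = 512 < 1000 ≤ 2^10 = 1024, so n = 10.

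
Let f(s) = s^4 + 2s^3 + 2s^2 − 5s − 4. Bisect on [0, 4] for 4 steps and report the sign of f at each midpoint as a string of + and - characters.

+-+-

s = 2 gives f = 26, positive; keep [0, 2]
s = 1 gives f = -4, negative; keep [1, 2]
s = 1.5 gives f = 4.8125, positive; keep [1, 1.5]
s = 1.25 gives f = -0.7773, negative; keep [1.25, 1.5]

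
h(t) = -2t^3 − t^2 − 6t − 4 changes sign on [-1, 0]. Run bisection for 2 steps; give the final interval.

h(-0.5) = -1 < 0, so the root lies in [-1, -0.5]
h(-0.75) = 0.78125 > 0, so the root lies in [-0.75, -0.5]

[-0.75, -0.5]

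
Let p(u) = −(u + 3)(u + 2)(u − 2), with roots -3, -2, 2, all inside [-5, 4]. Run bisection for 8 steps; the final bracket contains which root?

midpoint -0.5: p = 9.375 > 0 → [-0.5, 4]
midpoint 1.75: p = 4.453125 > 0 → [1.75, 4]
midpoint 2.875: p = -25.060547 < 0 → [1.75, 2.875]
midpoint 2.3125: p = -7.1594 < 0 → [1.75, 2.3125]
midpoint 2.03125: p = -0.6338 < 0 → [1.75, 2.03125]
midpoint 1.890625: p = 2.0811 > 0 → [1.890625, 2.03125]
midpoint 1.9609375: p = 0.7676 > 0 → [1.9609375, 2.03125]
midpoint 1.99609375: p = 0.078 > 0 → [1.99609375, 2.03125]

2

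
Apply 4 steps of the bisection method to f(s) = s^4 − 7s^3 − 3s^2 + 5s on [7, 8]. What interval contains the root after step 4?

midpoint 7.5: f = 79.6875 > 0 → [7, 7.5]
midpoint 7.25: f = -26.167969 < 0 → [7.25, 7.5]
midpoint 7.375: f = 24.127197 > 0 → [7.25, 7.375]
midpoint 7.3125: f = -1.6621 < 0 → [7.3125, 7.375]

[7.3125, 7.375]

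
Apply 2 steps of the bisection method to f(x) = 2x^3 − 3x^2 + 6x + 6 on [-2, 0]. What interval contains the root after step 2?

[-1, -0.5]

midpoint -1: f = -5 < 0 → [-1, 0]
midpoint -0.5: f = 2 > 0 → [-1, -0.5]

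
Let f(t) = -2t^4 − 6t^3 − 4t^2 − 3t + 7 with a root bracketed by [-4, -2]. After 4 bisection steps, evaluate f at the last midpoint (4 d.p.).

f(-3) = -20 < 0, so the root lies in [-3, -2]
f(-2.5) = 5.125 > 0, so the root lies in [-3, -2.5]
f(-2.75) = -4.601562 < 0, so the root lies in [-2.75, -2.5]
f(-2.625) = 0.8784 > 0, so the root lies in [-2.75, -2.625]

0.8784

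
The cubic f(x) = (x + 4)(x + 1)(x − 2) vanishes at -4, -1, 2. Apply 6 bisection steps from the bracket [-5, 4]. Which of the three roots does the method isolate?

f(-0.5) = -4.375 < 0, so the root lies in [-0.5, 4]
f(1.75) = -3.953125 < 0, so the root lies in [1.75, 4]
f(2.875) = 23.310547 > 0, so the root lies in [1.75, 2.875]
f(2.3125) = 6.5344 > 0, so the root lies in [1.75, 2.3125]
f(2.03125) = 0.5713 > 0, so the root lies in [1.75, 2.03125]
f(1.890625) = -1.8624 < 0, so the root lies in [1.890625, 2.03125]

2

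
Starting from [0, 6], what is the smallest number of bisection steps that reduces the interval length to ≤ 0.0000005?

24

Width after n steps is 6/2^n. Need 2^n ≥ 6/0.0000005 = 12000000.
2^23 = 8388608 < 12000000 ≤ 2^24 = 16777216, so n = 24.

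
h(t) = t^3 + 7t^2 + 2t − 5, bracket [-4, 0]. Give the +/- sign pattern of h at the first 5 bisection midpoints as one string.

+-+++

m = -2, h(m) = 11 (+); new bracket [-2, 0]
m = -1, h(m) = -1 (−); new bracket [-2, -1]
m = -1.5, h(m) = 4.375 (+); new bracket [-1.5, -1]
m = -1.25, h(m) = 1.4844 (+); new bracket [-1.25, -1]
m = -1.125, h(m) = 0.1855 (+); new bracket [-1.125, -1]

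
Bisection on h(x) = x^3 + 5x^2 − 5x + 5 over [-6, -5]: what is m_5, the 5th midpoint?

-5.96875

h(-5.5) = 17.375 > 0, so the root lies in [-6, -5.5]
h(-5.75) = 8.953125 > 0, so the root lies in [-6, -5.75]
h(-5.875) = 4.173828 > 0, so the root lies in [-6, -5.875]
h(-5.9375) = 1.637 > 0, so the root lies in [-6, -5.9375]
h(-5.96875) = 0.3311 > 0, so the root lies in [-6, -5.96875]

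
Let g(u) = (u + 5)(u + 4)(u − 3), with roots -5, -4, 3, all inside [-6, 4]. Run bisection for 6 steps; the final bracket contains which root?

3

u = -1 gives g = -48, negative; keep [-1, 4]
u = 1.5 gives g = -53.625, negative; keep [1.5, 4]
u = 2.75 gives g = -13.078125, negative; keep [2.75, 4]
u = 3.375 gives g = 23.1621, positive; keep [2.75, 3.375]
u = 3.0625 gives g = 3.5588, positive; keep [2.75, 3.0625]
u = 2.90625 gives g = -5.119, negative; keep [2.90625, 3.0625]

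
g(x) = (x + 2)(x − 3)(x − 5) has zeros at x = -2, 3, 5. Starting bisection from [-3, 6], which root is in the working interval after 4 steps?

-2

m = 1.5, g(m) = 18.375 (+); new bracket [-3, 1.5]
m = -0.75, g(m) = 26.953125 (+); new bracket [-3, -0.75]
m = -1.875, g(m) = 4.189453 (+); new bracket [-3, -1.875]
m = -2.4375, g(m) = -17.6931 (−); new bracket [-2.4375, -1.875]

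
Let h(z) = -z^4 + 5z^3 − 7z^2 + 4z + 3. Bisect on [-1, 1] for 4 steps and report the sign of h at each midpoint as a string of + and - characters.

m = 0, h(m) = 3 (+); new bracket [-1, 0]
m = -0.5, h(m) = -1.4375 (−); new bracket [-0.5, 0]
m = -0.25, h(m) = 1.480469 (+); new bracket [-0.5, -0.25]
m = -0.375, h(m) = 0.2322 (+); new bracket [-0.5, -0.375]

+-++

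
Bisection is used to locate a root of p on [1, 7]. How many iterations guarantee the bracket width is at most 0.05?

Width after n steps is 6/2^n. Need 2^n ≥ 6/0.05 = 120.
2^6 = 64 < 120 ≤ 2^7 = 128, so n = 7.

7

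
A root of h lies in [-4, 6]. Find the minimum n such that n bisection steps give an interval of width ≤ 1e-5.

Width after n steps is 10/2^n. Need 2^n ≥ 10/1e-5 = 1000000.
2^19 = 524288 < 1000000 ≤ 2^20 = 1048576, so n = 20.

20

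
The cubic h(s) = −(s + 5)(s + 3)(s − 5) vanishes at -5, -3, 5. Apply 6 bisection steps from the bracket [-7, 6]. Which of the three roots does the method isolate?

5

midpoint -0.5: h = 61.875 > 0 → [-0.5, 6]
midpoint 2.75: h = 100.265625 > 0 → [2.75, 6]
midpoint 4.375: h = 43.212891 > 0 → [4.375, 6]
midpoint 5.1875: h = -15.6394 < 0 → [4.375, 5.1875]
midpoint 4.78125: h = 16.6491 > 0 → [4.78125, 5.1875]
midpoint 4.984375: h = 1.2456 > 0 → [4.984375, 5.1875]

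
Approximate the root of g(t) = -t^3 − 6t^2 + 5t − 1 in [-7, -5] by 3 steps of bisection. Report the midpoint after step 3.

m = -6, g(m) = -31 (−); new bracket [-7, -6]
m = -6.5, g(m) = -12.375 (−); new bracket [-7, -6.5]
m = -6.75, g(m) = -0.578125 (−); new bracket [-7, -6.75]

-6.75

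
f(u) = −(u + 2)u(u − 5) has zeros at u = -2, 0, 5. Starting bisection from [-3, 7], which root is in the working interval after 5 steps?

5

m = 2, f(m) = 24 (+); new bracket [2, 7]
m = 4.5, f(m) = 14.625 (+); new bracket [4.5, 7]
m = 5.75, f(m) = -33.421875 (−); new bracket [4.5, 5.75]
m = 5.125, f(m) = -4.5645 (−); new bracket [4.5, 5.125]
m = 4.8125, f(m) = 6.1472 (+); new bracket [4.8125, 5.125]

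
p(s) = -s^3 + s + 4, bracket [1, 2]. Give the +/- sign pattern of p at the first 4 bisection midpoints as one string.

p(1.5) = 2.125 > 0, so the root lies in [1.5, 2]
p(1.75) = 0.390625 > 0, so the root lies in [1.75, 2]
p(1.875) = -0.716797 < 0, so the root lies in [1.75, 1.875]
p(1.8125) = -0.1418 < 0, so the root lies in [1.75, 1.8125]

++--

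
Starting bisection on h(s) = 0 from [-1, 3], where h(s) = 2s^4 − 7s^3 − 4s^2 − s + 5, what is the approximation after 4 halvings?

m = 1, h(m) = -5 (−); new bracket [-1, 1]
m = 0, h(m) = 5 (+); new bracket [0, 1]
m = 0.5, h(m) = 2.75 (+); new bracket [0.5, 1]
m = 0.75, h(m) = -0.3203 (−); new bracket [0.5, 0.75]

0.75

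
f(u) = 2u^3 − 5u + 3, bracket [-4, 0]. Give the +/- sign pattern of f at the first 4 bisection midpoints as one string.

-+++

f(-2) = -3 < 0, so the root lies in [-2, 0]
f(-1) = 6 > 0, so the root lies in [-2, -1]
f(-1.5) = 3.75 > 0, so the root lies in [-2, -1.5]
f(-1.75) = 1.0312 > 0, so the root lies in [-2, -1.75]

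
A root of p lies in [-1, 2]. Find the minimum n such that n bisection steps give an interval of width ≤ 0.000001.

Width after n steps is 3/2^n. Need 2^n ≥ 3/0.000001 = 3000000.
2^21 = 2097152 < 3000000 ≤ 2^22 = 4194304, so n = 22.

22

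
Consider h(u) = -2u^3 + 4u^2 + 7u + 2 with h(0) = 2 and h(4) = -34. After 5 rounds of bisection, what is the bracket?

[3.125, 3.25]

h(2) = 16 > 0, so the root lies in [2, 4]
h(3) = 5 > 0, so the root lies in [3, 4]
h(3.5) = -10.25 < 0, so the root lies in [3, 3.5]
h(3.25) = -1.6562 < 0, so the root lies in [3, 3.25]
h(3.125) = 1.9023 > 0, so the root lies in [3.125, 3.25]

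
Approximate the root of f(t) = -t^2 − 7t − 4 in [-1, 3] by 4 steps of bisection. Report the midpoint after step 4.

midpoint 1: f = -12 < 0 → [-1, 1]
midpoint 0: f = -4 < 0 → [-1, 0]
midpoint -0.5: f = -0.75 < 0 → [-1, -0.5]
midpoint -0.75: f = 0.6875 > 0 → [-0.75, -0.5]

-0.75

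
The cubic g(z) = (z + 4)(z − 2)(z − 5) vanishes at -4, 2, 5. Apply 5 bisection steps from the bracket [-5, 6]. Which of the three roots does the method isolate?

g(0.5) = 30.375 > 0, so the root lies in [-5, 0.5]
g(-2.25) = 53.921875 > 0, so the root lies in [-5, -2.25]
g(-3.625) = 18.193359 > 0, so the root lies in [-5, -3.625]
g(-4.3125) = -18.3704 < 0, so the root lies in [-4.3125, -3.625]
g(-3.96875) = 1.6729 > 0, so the root lies in [-4.3125, -3.96875]

-4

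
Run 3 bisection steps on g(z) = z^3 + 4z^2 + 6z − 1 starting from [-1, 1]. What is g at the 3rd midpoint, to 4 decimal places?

0.7656

midpoint 0: g = -1 < 0 → [0, 1]
midpoint 0.5: g = 3.125 > 0 → [0, 0.5]
midpoint 0.25: g = 0.765625 > 0 → [0, 0.25]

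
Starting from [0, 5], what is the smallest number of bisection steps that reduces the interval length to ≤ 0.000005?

Width after n steps is 5/2^n. Need 2^n ≥ 5/0.000005 = 1000000.
2^19 = 524288 < 1000000 ≤ 2^20 = 1048576, so n = 20.

20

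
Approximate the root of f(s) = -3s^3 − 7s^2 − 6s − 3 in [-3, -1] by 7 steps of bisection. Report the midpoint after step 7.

midpoint -2: f = 5 > 0 → [-2, -1]
midpoint -1.5: f = 0.375 > 0 → [-1.5, -1]
midpoint -1.25: f = -0.578125 < 0 → [-1.5, -1.25]
midpoint -1.375: f = -0.1855 < 0 → [-1.5, -1.375]
midpoint -1.4375: f = 0.0715 > 0 → [-1.4375, -1.375]
midpoint -1.40625: f = -0.0625 < 0 → [-1.4375, -1.40625]
midpoint -1.421875: f = 0.0031 > 0 → [-1.421875, -1.40625]

-1.421875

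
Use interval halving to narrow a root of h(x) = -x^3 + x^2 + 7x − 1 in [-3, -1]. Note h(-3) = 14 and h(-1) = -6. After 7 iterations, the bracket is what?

m = -2, h(m) = -3 (−); new bracket [-3, -2]
m = -2.5, h(m) = 3.375 (+); new bracket [-2.5, -2]
m = -2.25, h(m) = -0.296875 (−); new bracket [-2.5, -2.25]
m = -2.375, h(m) = 1.4121 (+); new bracket [-2.375, -2.25]
m = -2.3125, h(m) = 0.5266 (+); new bracket [-2.3125, -2.25]
m = -2.28125, h(m) = 0.1072 (+); new bracket [-2.28125, -2.25]
m = -2.265625, h(m) = -0.0967 (−); new bracket [-2.28125, -2.265625]

[-2.28125, -2.265625]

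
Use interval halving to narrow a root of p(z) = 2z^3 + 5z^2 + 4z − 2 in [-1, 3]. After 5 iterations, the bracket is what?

[0.25, 0.375]

z = 1 gives p = 9, positive; keep [-1, 1]
z = 0 gives p = -2, negative; keep [0, 1]
z = 0.5 gives p = 1.5, positive; keep [0, 0.5]
z = 0.25 gives p = -0.6562, negative; keep [0.25, 0.5]
z = 0.375 gives p = 0.3086, positive; keep [0.25, 0.375]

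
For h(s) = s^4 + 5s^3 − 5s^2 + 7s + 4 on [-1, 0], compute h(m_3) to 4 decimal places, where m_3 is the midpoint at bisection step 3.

0.4280

s = -0.5 gives h = -1.3125, negative; keep [-0.5, 0]
s = -0.25 gives h = 1.863281, positive; keep [-0.5, -0.25]
s = -0.375 gives h = 0.427979, positive; keep [-0.5, -0.375]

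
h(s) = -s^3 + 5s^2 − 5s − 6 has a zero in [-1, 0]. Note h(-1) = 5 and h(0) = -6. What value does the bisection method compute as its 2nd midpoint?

h(-0.5) = -2.125 < 0, so the root lies in [-1, -0.5]
h(-0.75) = 0.984375 > 0, so the root lies in [-0.75, -0.5]

-0.75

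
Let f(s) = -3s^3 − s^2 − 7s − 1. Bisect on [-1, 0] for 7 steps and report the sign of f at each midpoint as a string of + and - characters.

m = -0.5, f(m) = 2.625 (+); new bracket [-0.5, 0]
m = -0.25, f(m) = 0.734375 (+); new bracket [-0.25, 0]
m = -0.125, f(m) = -0.134766 (−); new bracket [-0.25, -0.125]
m = -0.1875, f(m) = 0.2971 (+); new bracket [-0.1875, -0.125]
m = -0.15625, f(m) = 0.0808 (+); new bracket [-0.15625, -0.125]
m = -0.140625, f(m) = -0.0271 (−); new bracket [-0.15625, -0.140625]
m = -0.1484375, f(m) = 0.0268 (+); new bracket [-0.1484375, -0.140625]

++-++-+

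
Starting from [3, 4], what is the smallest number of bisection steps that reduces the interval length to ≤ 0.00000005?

Width after n steps is 1/2^n. Need 2^n ≥ 1/0.00000005 = 20000000.
2^24 = 16777216 < 20000000 ≤ 2^25 = 33554432, so n = 25.

25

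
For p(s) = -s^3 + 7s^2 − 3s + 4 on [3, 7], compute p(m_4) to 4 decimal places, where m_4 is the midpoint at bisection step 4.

m = 5, p(m) = 39 (+); new bracket [5, 7]
m = 6, p(m) = 22 (+); new bracket [6, 7]
m = 6.5, p(m) = 5.625 (+); new bracket [6.5, 7]
m = 6.75, p(m) = -4.8594 (−); new bracket [6.5, 6.75]

-4.8594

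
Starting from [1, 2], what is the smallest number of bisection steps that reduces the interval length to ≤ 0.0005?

Width after n steps is 1/2^n. Need 2^n ≥ 1/0.0005 = 2000.
2^10 = 1024 < 2000 ≤ 2^11 = 2048, so n = 11.

11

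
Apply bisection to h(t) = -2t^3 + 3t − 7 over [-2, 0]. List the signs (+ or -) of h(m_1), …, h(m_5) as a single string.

---+-

t = -1 gives h = -8, negative; keep [-2, -1]
t = -1.5 gives h = -4.75, negative; keep [-2, -1.5]
t = -1.75 gives h = -1.53125, negative; keep [-2, -1.75]
t = -1.875 gives h = 0.5586, positive; keep [-1.875, -1.75]
t = -1.8125 gives h = -0.5288, negative; keep [-1.875, -1.8125]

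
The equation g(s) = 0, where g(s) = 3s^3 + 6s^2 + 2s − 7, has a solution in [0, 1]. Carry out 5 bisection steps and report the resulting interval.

[0.78125, 0.8125]

m = 0.5, g(m) = -4.125 (−); new bracket [0.5, 1]
m = 0.75, g(m) = -0.859375 (−); new bracket [0.75, 1]
m = 0.875, g(m) = 1.353516 (+); new bracket [0.75, 0.875]
m = 0.8125, g(m) = 0.1951 (+); new bracket [0.75, 0.8125]
m = 0.78125, g(m) = -0.3449 (−); new bracket [0.78125, 0.8125]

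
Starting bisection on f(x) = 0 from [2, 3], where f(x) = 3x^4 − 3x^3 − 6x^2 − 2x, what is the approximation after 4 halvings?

f(2.5) = 27.8125 > 0, so the root lies in [2, 2.5]
f(2.25) = 7.839844 > 0, so the root lies in [2, 2.25]
f(2.125) = 1.041748 > 0, so the root lies in [2, 2.125]
f(2.0625) = -1.6823 < 0, so the root lies in [2.0625, 2.125]

2.0625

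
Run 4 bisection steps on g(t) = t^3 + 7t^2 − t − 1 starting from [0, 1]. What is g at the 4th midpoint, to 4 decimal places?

m = 0.5, g(m) = 0.375 (+); new bracket [0, 0.5]
m = 0.25, g(m) = -0.796875 (−); new bracket [0.25, 0.5]
m = 0.375, g(m) = -0.337891 (−); new bracket [0.375, 0.5]
m = 0.4375, g(m) = -0.0139 (−); new bracket [0.4375, 0.5]

-0.0139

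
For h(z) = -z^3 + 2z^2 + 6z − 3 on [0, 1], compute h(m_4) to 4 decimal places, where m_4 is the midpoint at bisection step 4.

-0.0759

m = 0.5, h(m) = 0.375 (+); new bracket [0, 0.5]
m = 0.25, h(m) = -1.390625 (−); new bracket [0.25, 0.5]
m = 0.375, h(m) = -0.521484 (−); new bracket [0.375, 0.5]
m = 0.4375, h(m) = -0.0759 (−); new bracket [0.4375, 0.5]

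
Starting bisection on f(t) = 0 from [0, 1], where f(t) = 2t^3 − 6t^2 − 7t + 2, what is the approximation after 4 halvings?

0.1875

m = 0.5, f(m) = -2.75 (−); new bracket [0, 0.5]
m = 0.25, f(m) = -0.09375 (−); new bracket [0, 0.25]
m = 0.125, f(m) = 1.035156 (+); new bracket [0.125, 0.25]
m = 0.1875, f(m) = 0.4897 (+); new bracket [0.1875, 0.25]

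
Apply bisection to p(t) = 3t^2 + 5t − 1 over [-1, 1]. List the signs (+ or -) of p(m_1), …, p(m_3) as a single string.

-++

p(0) = -1 < 0, so the root lies in [0, 1]
p(0.5) = 2.25 > 0, so the root lies in [0, 0.5]
p(0.25) = 0.4375 > 0, so the root lies in [0, 0.25]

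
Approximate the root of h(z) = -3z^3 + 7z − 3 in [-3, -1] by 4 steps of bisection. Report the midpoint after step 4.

-1.625

midpoint -2: h = 7 > 0 → [-2, -1]
midpoint -1.5: h = -3.375 < 0 → [-2, -1.5]
midpoint -1.75: h = 0.828125 > 0 → [-1.75, -1.5]
midpoint -1.625: h = -1.502 < 0 → [-1.75, -1.625]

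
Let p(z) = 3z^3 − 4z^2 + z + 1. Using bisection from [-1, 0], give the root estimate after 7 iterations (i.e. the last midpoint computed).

m = -0.5, p(m) = -0.875 (−); new bracket [-0.5, 0]
m = -0.25, p(m) = 0.453125 (+); new bracket [-0.5, -0.25]
m = -0.375, p(m) = -0.095703 (−); new bracket [-0.375, -0.25]
m = -0.3125, p(m) = 0.2053 (+); new bracket [-0.375, -0.3125]
m = -0.34375, p(m) = 0.0617 (+); new bracket [-0.375, -0.34375]
m = -0.359375, p(m) = -0.0152 (−); new bracket [-0.359375, -0.34375]
m = -0.3515625, p(m) = 0.0237 (+); new bracket [-0.359375, -0.3515625]

-0.3515625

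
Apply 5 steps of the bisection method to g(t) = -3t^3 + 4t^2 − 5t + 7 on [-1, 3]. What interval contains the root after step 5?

[1.25, 1.375]

m = 1, g(m) = 3 (+); new bracket [1, 3]
m = 2, g(m) = -11 (−); new bracket [1, 2]
m = 1.5, g(m) = -1.625 (−); new bracket [1, 1.5]
m = 1.25, g(m) = 1.1406 (+); new bracket [1.25, 1.5]
m = 1.375, g(m) = -0.1113 (−); new bracket [1.25, 1.375]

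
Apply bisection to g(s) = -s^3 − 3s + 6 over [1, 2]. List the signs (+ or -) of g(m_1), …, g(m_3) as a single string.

-+-

midpoint 1.5: g = -1.875 < 0 → [1, 1.5]
midpoint 1.25: g = 0.296875 > 0 → [1.25, 1.5]
midpoint 1.375: g = -0.724609 < 0 → [1.25, 1.375]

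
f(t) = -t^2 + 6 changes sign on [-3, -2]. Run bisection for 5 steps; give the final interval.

m = -2.5, f(m) = -0.25 (−); new bracket [-2.5, -2]
m = -2.25, f(m) = 0.9375 (+); new bracket [-2.5, -2.25]
m = -2.375, f(m) = 0.359375 (+); new bracket [-2.5, -2.375]
m = -2.4375, f(m) = 0.0586 (+); new bracket [-2.5, -2.4375]
m = -2.46875, f(m) = -0.0947 (−); new bracket [-2.46875, -2.4375]

[-2.46875, -2.4375]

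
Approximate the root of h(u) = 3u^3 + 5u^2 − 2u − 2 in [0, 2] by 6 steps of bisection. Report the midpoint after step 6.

h(1) = 4 > 0, so the root lies in [0, 1]
h(0.5) = -1.375 < 0, so the root lies in [0.5, 1]
h(0.75) = 0.578125 > 0, so the root lies in [0.5, 0.75]
h(0.625) = -0.5645 < 0, so the root lies in [0.625, 0.75]
h(0.6875) = -0.0369 < 0, so the root lies in [0.6875, 0.75]
h(0.71875) = 0.2594 > 0, so the root lies in [0.6875, 0.71875]

0.71875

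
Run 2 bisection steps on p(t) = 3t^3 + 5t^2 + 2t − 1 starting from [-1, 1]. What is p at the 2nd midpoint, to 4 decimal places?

midpoint 0: p = -1 < 0 → [0, 1]
midpoint 0.5: p = 1.625 > 0 → [0, 0.5]

1.6250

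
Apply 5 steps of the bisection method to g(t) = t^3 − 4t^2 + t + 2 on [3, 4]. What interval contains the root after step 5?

midpoint 3.5: g = -0.625 < 0 → [3.5, 4]
midpoint 3.75: g = 2.234375 > 0 → [3.5, 3.75]
midpoint 3.625: g = 0.697266 > 0 → [3.5, 3.625]
midpoint 3.5625: g = 0.01 > 0 → [3.5, 3.5625]
midpoint 3.53125: g = -0.3139 < 0 → [3.53125, 3.5625]

[3.53125, 3.5625]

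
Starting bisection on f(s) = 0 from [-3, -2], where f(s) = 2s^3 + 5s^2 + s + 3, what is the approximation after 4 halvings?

-2.5625

f(-2.5) = 0.5 > 0, so the root lies in [-3, -2.5]
f(-2.75) = -3.53125 < 0, so the root lies in [-2.75, -2.5]
f(-2.625) = -1.347656 < 0, so the root lies in [-2.625, -2.5]
f(-2.5625) = -0.3833 < 0, so the root lies in [-2.5625, -2.5]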